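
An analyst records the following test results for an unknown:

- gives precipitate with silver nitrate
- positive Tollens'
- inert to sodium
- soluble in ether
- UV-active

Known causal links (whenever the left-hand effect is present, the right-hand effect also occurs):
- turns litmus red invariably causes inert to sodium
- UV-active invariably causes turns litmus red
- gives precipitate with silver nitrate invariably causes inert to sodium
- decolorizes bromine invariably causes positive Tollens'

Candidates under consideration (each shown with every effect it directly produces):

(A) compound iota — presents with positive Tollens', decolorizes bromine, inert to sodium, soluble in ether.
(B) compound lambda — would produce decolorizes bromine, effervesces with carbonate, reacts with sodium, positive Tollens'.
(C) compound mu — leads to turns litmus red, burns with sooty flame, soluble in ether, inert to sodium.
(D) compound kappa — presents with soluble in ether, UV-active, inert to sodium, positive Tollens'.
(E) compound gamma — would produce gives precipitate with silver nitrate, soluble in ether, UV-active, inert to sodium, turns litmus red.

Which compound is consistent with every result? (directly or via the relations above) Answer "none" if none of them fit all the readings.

Testing each hypothesis:
(A) compound iota — gives precipitate with silver nitrate miss; positive Tollens' match; inert to sodium match; soluble in ether match; UV-active miss
(B) compound lambda — gives precipitate with silver nitrate miss; positive Tollens' match; inert to sodium miss; soluble in ether miss; UV-active miss
(C) compound mu — does not account for gives precipitate with silver nitrate, positive Tollens', UV-active
(D) compound kappa — gives precipitate with silver nitrate miss; positive Tollens' match; inert to sodium match; soluble in ether match; UV-active match
(E) compound gamma — gives precipitate with silver nitrate match; positive Tollens' miss; inert to sodium match; soluble in ether match; UV-active match
No candidate is consistent with all observations.

none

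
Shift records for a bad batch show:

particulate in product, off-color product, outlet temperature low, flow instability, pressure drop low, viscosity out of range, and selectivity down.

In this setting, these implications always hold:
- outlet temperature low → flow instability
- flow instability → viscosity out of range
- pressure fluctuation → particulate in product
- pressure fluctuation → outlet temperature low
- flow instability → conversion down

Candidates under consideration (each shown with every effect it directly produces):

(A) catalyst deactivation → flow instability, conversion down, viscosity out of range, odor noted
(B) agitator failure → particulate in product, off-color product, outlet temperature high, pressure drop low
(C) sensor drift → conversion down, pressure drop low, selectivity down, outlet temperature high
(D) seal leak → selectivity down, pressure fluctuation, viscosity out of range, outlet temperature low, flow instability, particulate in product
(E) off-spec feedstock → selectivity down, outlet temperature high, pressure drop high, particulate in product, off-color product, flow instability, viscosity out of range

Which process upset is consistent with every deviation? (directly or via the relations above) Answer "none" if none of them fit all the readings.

Per-candidate check:
(A) catalyst deactivation — does not account for particulate in product, off-color product, outlet temperature low, pressure drop low, selectivity down
(B) agitator failure — particulate in product yes; off-color product yes; outlet temperature low NO; flow instability NO; pressure drop low yes; viscosity out of range NO; selectivity down NO
(C) sensor drift — particulate in product NO; off-color product NO; outlet temperature low NO; flow instability NO; pressure drop low yes; viscosity out of range NO; selectivity down yes
(D) seal leak — particulate in product yes; off-color product NO; outlet temperature low yes; flow instability yes; pressure drop low NO; viscosity out of range yes; selectivity down yes
(E) off-spec feedstock — fails on outlet temperature low, pressure drop low (predicts outlet temperature high, not outlet temperature low; predicts pressure drop high, not pressure drop low)
None of the listed candidates fits everything.

none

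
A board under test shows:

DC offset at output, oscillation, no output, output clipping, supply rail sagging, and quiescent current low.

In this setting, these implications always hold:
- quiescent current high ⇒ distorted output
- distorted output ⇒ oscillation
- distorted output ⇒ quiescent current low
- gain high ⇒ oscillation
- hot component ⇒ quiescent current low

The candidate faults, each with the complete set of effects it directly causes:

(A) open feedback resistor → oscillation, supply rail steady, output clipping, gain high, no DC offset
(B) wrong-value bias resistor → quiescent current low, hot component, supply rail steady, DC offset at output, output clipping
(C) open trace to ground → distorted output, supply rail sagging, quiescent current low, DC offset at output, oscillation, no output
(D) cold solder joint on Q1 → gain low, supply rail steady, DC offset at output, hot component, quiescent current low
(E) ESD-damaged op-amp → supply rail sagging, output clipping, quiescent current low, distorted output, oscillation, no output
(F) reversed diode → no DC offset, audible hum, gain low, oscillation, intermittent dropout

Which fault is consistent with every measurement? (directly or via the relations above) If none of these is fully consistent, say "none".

Testing each hypothesis:
(A) open feedback resistor — DC offset at output -; oscillation +; no output -; output clipping +; supply rail sagging -; quiescent current low -
(B) wrong-value bias resistor — fails on oscillation, no output, supply rail sagging (predicts supply rail steady, not supply rail sagging)
(C) open trace to ground — DC offset at output +; oscillation +; no output +; output clipping -; supply rail sagging +; quiescent current low +
(D) cold solder joint on Q1 — fails on oscillation, no output, output clipping, supply rail sagging (predicts supply rail steady, not supply rail sagging)
(E) ESD-damaged op-amp — does not account for DC offset at output
(F) reversed diode — fails on DC offset at output, no output, output clipping, supply rail sagging, quiescent current low (predicts no DC offset, not DC offset at output)
Every candidate fails on at least one observation.

none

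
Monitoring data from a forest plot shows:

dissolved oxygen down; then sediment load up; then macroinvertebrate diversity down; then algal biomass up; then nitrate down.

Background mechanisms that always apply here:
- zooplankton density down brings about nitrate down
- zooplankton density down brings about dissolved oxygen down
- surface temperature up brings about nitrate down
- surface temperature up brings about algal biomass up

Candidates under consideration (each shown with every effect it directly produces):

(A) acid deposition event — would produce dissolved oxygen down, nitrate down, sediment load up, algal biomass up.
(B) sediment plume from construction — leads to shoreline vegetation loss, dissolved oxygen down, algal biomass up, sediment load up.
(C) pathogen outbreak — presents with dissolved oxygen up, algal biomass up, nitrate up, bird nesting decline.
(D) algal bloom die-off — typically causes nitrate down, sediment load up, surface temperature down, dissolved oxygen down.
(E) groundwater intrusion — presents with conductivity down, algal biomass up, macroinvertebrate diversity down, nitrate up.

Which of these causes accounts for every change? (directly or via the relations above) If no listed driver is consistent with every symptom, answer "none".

none

Checking each candidate against the observations:
(A) acid deposition event — does not account for macroinvertebrate diversity down
(B) sediment plume from construction — does not account for macroinvertebrate diversity down, nitrate down
(C) pathogen outbreak — dissolved oxygen down ✗; sediment load up ✗; macroinvertebrate diversity down ✗; algal biomass up ✓; nitrate down ✗
(D) algal bloom die-off — does not account for macroinvertebrate diversity down, algal biomass up
(E) groundwater intrusion — dissolved oxygen down ✗; sediment load up ✗; macroinvertebrate diversity down ✓; algal biomass up ✓; nitrate down ✗
Every candidate fails on at least one observation.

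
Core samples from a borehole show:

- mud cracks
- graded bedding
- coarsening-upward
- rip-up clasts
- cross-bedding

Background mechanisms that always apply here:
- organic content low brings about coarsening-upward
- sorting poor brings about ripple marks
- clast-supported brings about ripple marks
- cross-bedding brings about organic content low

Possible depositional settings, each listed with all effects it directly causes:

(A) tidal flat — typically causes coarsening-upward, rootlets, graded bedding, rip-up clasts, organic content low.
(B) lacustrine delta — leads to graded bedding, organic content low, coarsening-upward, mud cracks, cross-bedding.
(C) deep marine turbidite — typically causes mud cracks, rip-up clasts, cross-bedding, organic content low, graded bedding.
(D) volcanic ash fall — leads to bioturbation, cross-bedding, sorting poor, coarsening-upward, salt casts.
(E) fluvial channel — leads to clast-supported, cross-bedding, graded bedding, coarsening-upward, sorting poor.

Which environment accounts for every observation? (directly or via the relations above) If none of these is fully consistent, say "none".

C

Testing each hypothesis:
(A) tidal flat — mud cracks -; graded bedding +; coarsening-upward +; rip-up clasts +; cross-bedding -
(B) lacustrine delta — mud cracks +; graded bedding +; coarsening-upward +; rip-up clasts -; cross-bedding +
(C) deep marine turbidite — mud cracks +; graded bedding +; coarsening-upward + (by organic content low → coarsening-upward); rip-up clasts +; cross-bedding +
(D) volcanic ash fall — mud cracks -; graded bedding -; coarsening-upward +; rip-up clasts -; cross-bedding +
(E) fluvial channel — does not account for mud cracks, rip-up clasts
(C) is the only candidate with no mismatches.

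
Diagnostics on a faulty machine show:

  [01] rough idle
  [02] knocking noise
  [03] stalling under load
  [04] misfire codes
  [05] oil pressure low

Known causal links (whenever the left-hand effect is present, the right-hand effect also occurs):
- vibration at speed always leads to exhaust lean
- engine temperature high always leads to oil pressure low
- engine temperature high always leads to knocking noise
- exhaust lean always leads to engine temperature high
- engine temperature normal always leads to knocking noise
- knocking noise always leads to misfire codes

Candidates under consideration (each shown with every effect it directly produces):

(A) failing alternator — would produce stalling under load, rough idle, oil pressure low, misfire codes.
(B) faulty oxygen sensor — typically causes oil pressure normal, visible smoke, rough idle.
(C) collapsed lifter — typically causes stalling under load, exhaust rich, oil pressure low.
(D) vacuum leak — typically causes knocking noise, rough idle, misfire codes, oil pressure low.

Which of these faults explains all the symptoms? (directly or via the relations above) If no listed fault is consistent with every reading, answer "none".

none

Per-candidate check:
(A) failing alternator — rough idle +; knocking noise -; stalling under load +; misfire codes +; oil pressure low +
(B) faulty oxygen sensor — rough idle +; knocking noise -; stalling under load -; misfire codes -; oil pressure low -
(C) collapsed lifter — does not account for rough idle, knocking noise, misfire codes
(D) vacuum leak — rough idle +; knocking noise +; stalling under load -; misfire codes +; oil pressure low +
No candidate is consistent with all observations.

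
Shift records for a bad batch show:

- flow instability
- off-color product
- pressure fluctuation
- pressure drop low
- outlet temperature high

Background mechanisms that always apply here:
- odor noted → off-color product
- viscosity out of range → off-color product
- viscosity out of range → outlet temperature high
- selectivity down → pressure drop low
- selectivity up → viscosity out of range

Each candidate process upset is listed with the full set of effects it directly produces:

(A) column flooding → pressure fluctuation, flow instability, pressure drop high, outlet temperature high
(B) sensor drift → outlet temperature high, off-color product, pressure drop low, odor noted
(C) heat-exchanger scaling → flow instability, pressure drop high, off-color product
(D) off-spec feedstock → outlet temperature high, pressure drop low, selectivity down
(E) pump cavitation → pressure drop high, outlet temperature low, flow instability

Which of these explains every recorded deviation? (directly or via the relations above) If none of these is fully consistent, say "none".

Checking each candidate against the observations:
(A) column flooding — flow instability +; off-color product -; pressure fluctuation +; pressure drop low -; outlet temperature high +
(B) sensor drift — flow instability -; off-color product +; pressure fluctuation -; pressure drop low +; outlet temperature high +
(C) heat-exchanger scaling — fails on pressure fluctuation, pressure drop low, outlet temperature high (predicts pressure drop high, not pressure drop low)
(D) off-spec feedstock — flow instability -; off-color product -; pressure fluctuation -; pressure drop low +; outlet temperature high +
(E) pump cavitation — flow instability +; off-color product -; pressure fluctuation -; pressure drop low -; outlet temperature high -
Every candidate fails on at least one observation.

none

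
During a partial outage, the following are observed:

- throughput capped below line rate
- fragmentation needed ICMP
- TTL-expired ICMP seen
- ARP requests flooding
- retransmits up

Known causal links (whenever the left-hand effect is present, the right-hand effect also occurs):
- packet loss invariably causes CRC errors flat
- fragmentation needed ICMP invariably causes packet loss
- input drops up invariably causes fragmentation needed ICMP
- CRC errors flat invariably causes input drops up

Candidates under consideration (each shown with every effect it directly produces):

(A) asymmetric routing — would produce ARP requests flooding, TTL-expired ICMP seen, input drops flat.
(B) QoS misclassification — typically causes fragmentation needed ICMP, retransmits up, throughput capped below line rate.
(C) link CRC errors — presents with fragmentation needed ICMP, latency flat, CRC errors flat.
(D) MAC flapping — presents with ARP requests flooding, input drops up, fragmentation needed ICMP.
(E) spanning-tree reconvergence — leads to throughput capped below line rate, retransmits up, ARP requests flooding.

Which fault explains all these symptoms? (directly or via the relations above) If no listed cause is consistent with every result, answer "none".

none

Per-candidate check:
(A) asymmetric routing — does not account for throughput capped below line rate, fragmentation needed ICMP, retransmits up
(B) QoS misclassification — does not account for TTL-expired ICMP seen, ARP requests flooding
(C) link CRC errors — throughput capped below line rate ✗; fragmentation needed ICMP ✓; TTL-expired ICMP seen ✗; ARP requests flooding ✗; retransmits up ✗
(D) MAC flapping — throughput capped below line rate ✗; fragmentation needed ICMP ✓; TTL-expired ICMP seen ✗; ARP requests flooding ✓; retransmits up ✗
(E) spanning-tree reconvergence — does not account for fragmentation needed ICMP, TTL-expired ICMP seen
No candidate is consistent with all observations.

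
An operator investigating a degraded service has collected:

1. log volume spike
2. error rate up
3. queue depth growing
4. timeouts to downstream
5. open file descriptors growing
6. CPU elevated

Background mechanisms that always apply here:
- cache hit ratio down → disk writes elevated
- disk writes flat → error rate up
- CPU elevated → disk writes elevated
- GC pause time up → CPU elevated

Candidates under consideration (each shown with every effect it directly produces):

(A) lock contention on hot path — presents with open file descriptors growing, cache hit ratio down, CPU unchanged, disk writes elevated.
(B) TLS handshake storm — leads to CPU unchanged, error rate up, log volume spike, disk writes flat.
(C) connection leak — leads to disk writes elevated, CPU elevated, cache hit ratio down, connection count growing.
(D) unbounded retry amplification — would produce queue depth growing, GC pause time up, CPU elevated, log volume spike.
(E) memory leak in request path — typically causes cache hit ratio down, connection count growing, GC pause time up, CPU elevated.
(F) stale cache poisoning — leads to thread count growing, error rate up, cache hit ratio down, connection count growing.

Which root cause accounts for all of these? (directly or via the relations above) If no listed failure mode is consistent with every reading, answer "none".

Testing each hypothesis:
(A) lock contention on hot path — fails on log volume spike, error rate up, queue depth growing, timeouts to downstream, CPU elevated (predicts CPU unchanged, not CPU elevated)
(B) TLS handshake storm — log volume spike +; error rate up +; queue depth growing -; timeouts to downstream -; open file descriptors growing -; CPU elevated -
(C) connection leak — log volume spike -; error rate up -; queue depth growing -; timeouts to downstream -; open file descriptors growing -; CPU elevated +
(D) unbounded retry amplification — does not account for error rate up, timeouts to downstream, open file descriptors growing
(E) memory leak in request path — log volume spike -; error rate up -; queue depth growing -; timeouts to downstream -; open file descriptors growing -; CPU elevated +
(F) stale cache poisoning — does not account for log volume spike, queue depth growing, timeouts to downstream, open file descriptors growing, CPU elevated
No candidate is consistent with all observations.

none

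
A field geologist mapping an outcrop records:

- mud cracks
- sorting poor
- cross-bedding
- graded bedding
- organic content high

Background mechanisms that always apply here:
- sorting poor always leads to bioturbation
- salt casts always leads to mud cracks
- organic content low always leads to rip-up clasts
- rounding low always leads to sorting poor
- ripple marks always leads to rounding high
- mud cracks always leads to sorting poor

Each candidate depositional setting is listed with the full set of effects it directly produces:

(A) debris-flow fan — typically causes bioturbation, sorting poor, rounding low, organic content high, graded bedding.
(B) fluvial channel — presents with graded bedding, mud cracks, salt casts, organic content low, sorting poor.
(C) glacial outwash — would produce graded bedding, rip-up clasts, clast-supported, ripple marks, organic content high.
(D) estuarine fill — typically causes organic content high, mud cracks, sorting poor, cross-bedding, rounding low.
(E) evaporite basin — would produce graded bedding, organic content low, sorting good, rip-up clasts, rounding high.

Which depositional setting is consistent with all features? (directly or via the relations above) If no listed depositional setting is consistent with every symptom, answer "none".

none

For each candidate, compare predicted effects to what was observed:
(A) debris-flow fan — mud cracks miss; sorting poor match; cross-bedding miss; graded bedding match; organic content high match
(B) fluvial channel — mud cracks match; sorting poor match; cross-bedding miss; graded bedding match; organic content high miss
(C) glacial outwash — mud cracks miss; sorting poor miss; cross-bedding miss; graded bedding match; organic content high match
(D) estuarine fill — mud cracks match; sorting poor match; cross-bedding match; graded bedding miss; organic content high match
(E) evaporite basin — fails on mud cracks, sorting poor, cross-bedding, organic content high (predicts sorting good, not sorting poor; predicts organic content low, not organic content high)
None of the listed candidates fits everything.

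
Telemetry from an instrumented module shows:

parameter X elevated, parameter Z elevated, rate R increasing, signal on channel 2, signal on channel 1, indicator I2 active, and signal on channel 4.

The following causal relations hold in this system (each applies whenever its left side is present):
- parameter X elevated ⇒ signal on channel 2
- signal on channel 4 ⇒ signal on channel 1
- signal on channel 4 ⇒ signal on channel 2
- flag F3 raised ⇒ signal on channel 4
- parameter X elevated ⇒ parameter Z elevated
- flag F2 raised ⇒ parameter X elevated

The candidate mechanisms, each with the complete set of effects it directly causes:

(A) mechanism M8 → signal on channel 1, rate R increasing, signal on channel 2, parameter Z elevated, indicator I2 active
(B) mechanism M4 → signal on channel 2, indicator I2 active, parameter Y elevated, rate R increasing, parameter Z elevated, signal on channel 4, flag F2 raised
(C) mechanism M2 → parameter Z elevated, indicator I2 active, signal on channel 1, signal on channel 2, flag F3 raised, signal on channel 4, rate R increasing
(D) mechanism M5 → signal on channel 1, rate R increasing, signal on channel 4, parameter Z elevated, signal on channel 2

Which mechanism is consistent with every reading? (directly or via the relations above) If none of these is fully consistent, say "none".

Testing each hypothesis:
(A) mechanism M8 — parameter X elevated miss; parameter Z elevated match; rate R increasing match; signal on channel 2 match; signal on channel 1 match; indicator I2 active match; signal on channel 4 miss
(B) mechanism M4 — accounts for every observation (parameter X elevated through flag F2 raised → parameter X elevated)
(C) mechanism M2 — does not account for parameter X elevated
(D) mechanism M5 — does not account for parameter X elevated, indicator I2 active
(B) alone accounts for all the evidence.

B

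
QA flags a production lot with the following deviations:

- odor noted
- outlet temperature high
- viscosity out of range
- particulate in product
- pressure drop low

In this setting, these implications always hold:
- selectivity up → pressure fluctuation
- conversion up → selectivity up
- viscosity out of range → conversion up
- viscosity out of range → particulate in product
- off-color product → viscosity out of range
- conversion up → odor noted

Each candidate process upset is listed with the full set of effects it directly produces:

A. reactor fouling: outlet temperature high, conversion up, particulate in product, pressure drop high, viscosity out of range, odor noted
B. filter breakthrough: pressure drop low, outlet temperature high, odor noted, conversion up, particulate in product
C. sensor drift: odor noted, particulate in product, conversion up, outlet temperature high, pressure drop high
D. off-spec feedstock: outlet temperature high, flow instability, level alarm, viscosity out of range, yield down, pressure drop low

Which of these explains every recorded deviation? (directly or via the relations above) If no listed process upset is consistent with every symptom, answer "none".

Checking each candidate against the observations:
(A) reactor fouling — odor noted ✓; outlet temperature high ✓; viscosity out of range ✓; particulate in product ✓; pressure drop low ✗
(B) filter breakthrough — does not account for viscosity out of range
(C) sensor drift — odor noted ✓; outlet temperature high ✓; viscosity out of range ✗; particulate in product ✓; pressure drop low ✗
(D) off-spec feedstock — odor noted ✓ (through viscosity out of range → conversion up → odor noted); outlet temperature high ✓; viscosity out of range ✓; particulate in product ✓ (through viscosity out of range → particulate in product); pressure drop low ✓
(D) alone accounts for all the evidence.

D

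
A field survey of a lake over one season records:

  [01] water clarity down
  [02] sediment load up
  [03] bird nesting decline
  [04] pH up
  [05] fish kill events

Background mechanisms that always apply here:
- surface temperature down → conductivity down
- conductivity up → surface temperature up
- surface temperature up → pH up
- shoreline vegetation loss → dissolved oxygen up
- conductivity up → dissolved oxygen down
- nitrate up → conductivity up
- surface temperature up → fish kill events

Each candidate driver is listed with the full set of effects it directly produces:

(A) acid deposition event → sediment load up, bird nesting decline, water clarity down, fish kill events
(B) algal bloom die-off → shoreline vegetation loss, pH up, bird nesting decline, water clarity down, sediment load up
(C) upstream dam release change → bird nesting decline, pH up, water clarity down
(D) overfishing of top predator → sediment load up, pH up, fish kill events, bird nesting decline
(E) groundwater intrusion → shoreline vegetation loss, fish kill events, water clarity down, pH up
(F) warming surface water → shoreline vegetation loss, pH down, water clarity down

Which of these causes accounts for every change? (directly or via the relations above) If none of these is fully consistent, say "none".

Per-candidate check:
(A) acid deposition event — water clarity down +; sediment load up +; bird nesting decline +; pH up -; fish kill events +
(B) algal bloom die-off — water clarity down +; sediment load up +; bird nesting decline +; pH up +; fish kill events -
(C) upstream dam release change — water clarity down +; sediment load up -; bird nesting decline +; pH up +; fish kill events -
(D) overfishing of top predator — water clarity down -; sediment load up +; bird nesting decline +; pH up +; fish kill events +
(E) groundwater intrusion — does not account for sediment load up, bird nesting decline
(F) warming surface water — fails on sediment load up, bird nesting decline, pH up, fish kill events (predicts pH down, not pH up)
No candidate is consistent with all observations.

none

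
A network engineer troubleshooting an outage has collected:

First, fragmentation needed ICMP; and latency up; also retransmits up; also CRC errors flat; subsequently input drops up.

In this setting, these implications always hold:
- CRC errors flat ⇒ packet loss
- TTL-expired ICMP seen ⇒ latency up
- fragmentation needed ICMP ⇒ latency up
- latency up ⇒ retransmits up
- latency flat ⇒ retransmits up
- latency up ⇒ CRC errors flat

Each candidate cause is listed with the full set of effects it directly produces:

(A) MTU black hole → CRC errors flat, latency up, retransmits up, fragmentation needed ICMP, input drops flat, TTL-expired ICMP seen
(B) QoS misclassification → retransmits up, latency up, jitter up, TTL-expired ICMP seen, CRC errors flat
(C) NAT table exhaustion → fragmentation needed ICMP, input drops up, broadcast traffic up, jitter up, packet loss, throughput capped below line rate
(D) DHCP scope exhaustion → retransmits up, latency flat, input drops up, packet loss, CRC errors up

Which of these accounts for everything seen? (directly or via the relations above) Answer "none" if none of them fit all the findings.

C

Per-candidate check:
(A) MTU black hole — fragmentation needed ICMP match; latency up match; retransmits up match; CRC errors flat match; input drops up miss
(B) QoS misclassification — fragmentation needed ICMP miss; latency up match; retransmits up match; CRC errors flat match; input drops up miss
(C) NAT table exhaustion — fragmentation needed ICMP match; latency up match (by fragmentation needed ICMP → latency up); retransmits up match (by fragmentation needed ICMP → latency up → retransmits up); CRC errors flat match (by fragmentation needed ICMP → latency up → CRC errors flat); input drops up match
(D) DHCP scope exhaustion — fails on fragmentation needed ICMP, latency up, CRC errors flat (predicts latency flat, not latency up; predicts CRC errors up, not CRC errors flat)
Only (C) is consistent with every observation.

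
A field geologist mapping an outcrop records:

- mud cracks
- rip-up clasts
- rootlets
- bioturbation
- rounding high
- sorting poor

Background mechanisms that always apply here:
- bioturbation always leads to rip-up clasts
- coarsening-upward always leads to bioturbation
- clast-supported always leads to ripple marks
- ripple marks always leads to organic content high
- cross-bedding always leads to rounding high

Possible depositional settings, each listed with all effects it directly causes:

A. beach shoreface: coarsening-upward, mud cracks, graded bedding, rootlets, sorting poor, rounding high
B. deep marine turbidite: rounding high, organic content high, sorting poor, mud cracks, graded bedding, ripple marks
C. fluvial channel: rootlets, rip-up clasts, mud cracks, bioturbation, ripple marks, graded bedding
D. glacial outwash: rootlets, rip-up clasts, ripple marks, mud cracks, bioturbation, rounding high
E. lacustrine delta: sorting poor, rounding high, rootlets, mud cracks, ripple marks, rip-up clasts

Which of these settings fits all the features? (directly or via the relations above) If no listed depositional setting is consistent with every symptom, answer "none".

For each candidate, compare predicted effects to what was observed:
(A) beach shoreface — mud cracks ✓; rip-up clasts ✓ (by coarsening-upward → bioturbation → rip-up clasts); rootlets ✓; bioturbation ✓ (by coarsening-upward → bioturbation); rounding high ✓; sorting poor ✓
(B) deep marine turbidite — does not account for rip-up clasts, rootlets, bioturbation
(C) fluvial channel — does not account for rounding high, sorting poor
(D) glacial outwash — mud cracks ✓; rip-up clasts ✓; rootlets ✓; bioturbation ✓; rounding high ✓; sorting poor ✗
(E) lacustrine delta — does not account for bioturbation
(A) is the only candidate with no mismatches.

A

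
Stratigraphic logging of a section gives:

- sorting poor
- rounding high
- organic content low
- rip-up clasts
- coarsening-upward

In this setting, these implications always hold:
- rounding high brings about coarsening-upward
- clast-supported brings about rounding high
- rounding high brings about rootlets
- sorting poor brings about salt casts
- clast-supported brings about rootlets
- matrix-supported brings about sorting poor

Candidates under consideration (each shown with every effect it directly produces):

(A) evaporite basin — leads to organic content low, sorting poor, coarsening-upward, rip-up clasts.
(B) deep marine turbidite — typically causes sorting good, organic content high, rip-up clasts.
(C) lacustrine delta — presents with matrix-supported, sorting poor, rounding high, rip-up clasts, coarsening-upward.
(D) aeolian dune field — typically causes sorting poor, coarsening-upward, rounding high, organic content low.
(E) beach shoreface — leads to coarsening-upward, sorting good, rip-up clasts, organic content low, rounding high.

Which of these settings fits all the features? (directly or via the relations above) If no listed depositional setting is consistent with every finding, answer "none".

Checking each candidate against the observations:
(A) evaporite basin — sorting poor ✓; rounding high ✗; organic content low ✓; rip-up clasts ✓; coarsening-upward ✓
(B) deep marine turbidite — fails on sorting poor, rounding high, organic content low, coarsening-upward (predicts sorting good, not sorting poor; predicts organic content high, not organic content low)
(C) lacustrine delta — does not account for organic content low
(D) aeolian dune field — sorting poor ✓; rounding high ✓; organic content low ✓; rip-up clasts ✗; coarsening-upward ✓
(E) beach shoreface — sorting poor ✗; rounding high ✓; organic content low ✓; rip-up clasts ✓; coarsening-upward ✓
None of the listed candidates fits everything.

none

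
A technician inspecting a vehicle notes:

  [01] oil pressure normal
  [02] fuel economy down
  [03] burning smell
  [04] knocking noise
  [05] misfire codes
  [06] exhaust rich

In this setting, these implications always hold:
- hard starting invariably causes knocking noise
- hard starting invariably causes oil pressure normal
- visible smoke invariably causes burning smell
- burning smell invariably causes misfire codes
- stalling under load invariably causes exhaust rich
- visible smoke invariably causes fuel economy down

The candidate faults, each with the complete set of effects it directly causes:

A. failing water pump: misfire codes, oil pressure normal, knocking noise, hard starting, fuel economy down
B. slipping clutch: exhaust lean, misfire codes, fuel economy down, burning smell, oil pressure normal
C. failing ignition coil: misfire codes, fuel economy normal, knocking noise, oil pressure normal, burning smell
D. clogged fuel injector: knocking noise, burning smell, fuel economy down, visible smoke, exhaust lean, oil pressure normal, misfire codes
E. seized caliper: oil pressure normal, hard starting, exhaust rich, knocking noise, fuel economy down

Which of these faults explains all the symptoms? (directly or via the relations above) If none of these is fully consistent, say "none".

Per-candidate check:
(A) failing water pump — does not account for burning smell, exhaust rich
(B) slipping clutch — oil pressure normal ✓; fuel economy down ✓; burning smell ✓; knocking noise ✗; misfire codes ✓; exhaust rich ✗
(C) failing ignition coil — oil pressure normal ✓; fuel economy down ✗; burning smell ✓; knocking noise ✓; misfire codes ✓; exhaust rich ✗
(D) clogged fuel injector — oil pressure normal ✓; fuel economy down ✓; burning smell ✓; knocking noise ✓; misfire codes ✓; exhaust rich ✗
(E) seized caliper — oil pressure normal ✓; fuel economy down ✓; burning smell ✗; knocking noise ✓; misfire codes ✗; exhaust rich ✓
Every candidate fails on at least one observation.

none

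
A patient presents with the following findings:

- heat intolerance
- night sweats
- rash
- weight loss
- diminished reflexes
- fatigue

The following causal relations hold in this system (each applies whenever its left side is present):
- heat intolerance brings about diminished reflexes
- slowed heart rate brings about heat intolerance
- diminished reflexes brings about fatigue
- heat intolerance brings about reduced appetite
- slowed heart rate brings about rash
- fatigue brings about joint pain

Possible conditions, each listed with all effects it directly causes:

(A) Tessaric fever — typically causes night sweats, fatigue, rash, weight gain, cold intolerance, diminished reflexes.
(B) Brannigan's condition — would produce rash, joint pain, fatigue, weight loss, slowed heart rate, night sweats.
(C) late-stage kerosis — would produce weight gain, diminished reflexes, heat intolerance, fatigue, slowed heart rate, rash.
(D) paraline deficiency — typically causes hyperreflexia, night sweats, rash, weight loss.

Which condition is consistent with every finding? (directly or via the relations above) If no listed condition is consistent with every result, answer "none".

Testing each hypothesis:
(A) Tessaric fever — heat intolerance -; night sweats +; rash +; weight loss -; diminished reflexes +; fatigue +
(B) Brannigan's condition — accounts for every observation (heat intolerance via slowed heart rate → heat intolerance)
(C) late-stage kerosis — heat intolerance +; night sweats -; rash +; weight loss -; diminished reflexes +; fatigue +
(D) paraline deficiency — fails on heat intolerance, diminished reflexes, fatigue (predicts hyperreflexia, not diminished reflexes)
Only (B) is consistent with every observation.

B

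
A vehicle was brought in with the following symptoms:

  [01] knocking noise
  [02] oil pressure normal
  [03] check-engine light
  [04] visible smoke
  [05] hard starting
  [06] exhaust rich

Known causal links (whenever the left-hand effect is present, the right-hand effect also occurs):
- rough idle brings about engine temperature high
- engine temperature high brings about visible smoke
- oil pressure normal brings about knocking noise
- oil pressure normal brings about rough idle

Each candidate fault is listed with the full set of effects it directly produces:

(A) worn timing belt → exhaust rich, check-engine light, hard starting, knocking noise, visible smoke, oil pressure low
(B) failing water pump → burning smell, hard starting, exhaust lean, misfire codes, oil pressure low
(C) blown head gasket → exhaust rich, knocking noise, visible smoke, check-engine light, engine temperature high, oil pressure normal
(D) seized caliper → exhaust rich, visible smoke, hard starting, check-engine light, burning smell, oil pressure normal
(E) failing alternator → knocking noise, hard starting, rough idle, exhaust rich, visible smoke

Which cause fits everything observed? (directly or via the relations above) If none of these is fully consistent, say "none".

D

Per-candidate check:
(A) worn timing belt — knocking noise yes; oil pressure normal NO; check-engine light yes; visible smoke yes; hard starting yes; exhaust rich yes
(B) failing water pump — knocking noise NO; oil pressure normal NO; check-engine light NO; visible smoke NO; hard starting yes; exhaust rich NO
(C) blown head gasket — knocking noise yes; oil pressure normal yes; check-engine light yes; visible smoke yes; hard starting NO; exhaust rich yes
(D) seized caliper — accounts for every observation (knocking noise through oil pressure normal → knocking noise)
(E) failing alternator — knocking noise yes; oil pressure normal NO; check-engine light NO; visible smoke yes; hard starting yes; exhaust rich yes
(D) is the only candidate with no mismatches.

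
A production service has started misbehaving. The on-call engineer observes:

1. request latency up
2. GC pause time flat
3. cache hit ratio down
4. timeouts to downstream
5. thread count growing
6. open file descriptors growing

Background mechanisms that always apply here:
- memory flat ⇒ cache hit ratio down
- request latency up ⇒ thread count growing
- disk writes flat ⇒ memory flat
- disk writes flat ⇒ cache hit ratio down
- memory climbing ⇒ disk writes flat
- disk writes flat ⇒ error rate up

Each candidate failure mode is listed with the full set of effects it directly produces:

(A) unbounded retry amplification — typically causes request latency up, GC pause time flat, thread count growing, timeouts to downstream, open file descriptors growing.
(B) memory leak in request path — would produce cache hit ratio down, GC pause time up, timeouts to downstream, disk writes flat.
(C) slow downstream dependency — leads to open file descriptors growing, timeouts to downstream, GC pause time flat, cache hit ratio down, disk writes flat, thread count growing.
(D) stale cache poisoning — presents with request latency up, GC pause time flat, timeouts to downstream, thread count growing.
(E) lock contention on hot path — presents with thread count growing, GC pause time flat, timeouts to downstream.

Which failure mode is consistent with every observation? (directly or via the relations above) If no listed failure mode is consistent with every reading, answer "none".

Checking each candidate against the observations:
(A) unbounded retry amplification — request latency up ✓; GC pause time flat ✓; cache hit ratio down ✗; timeouts to downstream ✓; thread count growing ✓; open file descriptors growing ✓
(B) memory leak in request path — request latency up ✗; GC pause time flat ✗; cache hit ratio down ✓; timeouts to downstream ✓; thread count growing ✗; open file descriptors growing ✗
(C) slow downstream dependency — request latency up ✗; GC pause time flat ✓; cache hit ratio down ✓; timeouts to downstream ✓; thread count growing ✓; open file descriptors growing ✓
(D) stale cache poisoning — does not account for cache hit ratio down, open file descriptors growing
(E) lock contention on hot path — request latency up ✗; GC pause time flat ✓; cache hit ratio down ✗; timeouts to downstream ✓; thread count growing ✓; open file descriptors growing ✗
No candidate is consistent with all observations.

none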